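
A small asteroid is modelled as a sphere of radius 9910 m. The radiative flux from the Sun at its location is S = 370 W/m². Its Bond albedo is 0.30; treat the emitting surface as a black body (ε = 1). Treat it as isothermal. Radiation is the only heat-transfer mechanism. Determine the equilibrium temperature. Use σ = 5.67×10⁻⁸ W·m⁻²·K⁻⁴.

At equilibrium, absorbed power = emitted power.
Absorbing cross-section = πr² = 3.085×10⁸ m²; emitting surface = 4πr² = 1.234×10⁹ m² (ratio 4).
(1−a)S·A_cross = εσ·A_surf·T⁴  ⇒  T⁴ = (1−a)S/(4σ).
T⁴ = 0.700·370/(4·5.67×10⁻⁸) = 1.142×10⁹ K⁴.
T = (1.142×10⁹)^(1/4).

T ≈ 184 K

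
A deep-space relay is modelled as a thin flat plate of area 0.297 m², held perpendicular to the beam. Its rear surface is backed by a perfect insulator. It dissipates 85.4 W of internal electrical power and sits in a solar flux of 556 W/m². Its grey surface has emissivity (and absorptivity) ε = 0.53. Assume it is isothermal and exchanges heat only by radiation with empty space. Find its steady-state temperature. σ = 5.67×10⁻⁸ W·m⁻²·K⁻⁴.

At steady state, absorbed solar power + internal power = radiated power.
Absorbed: α·S·A_cross = 0.53·556·0.2970 = 87.52 W (cross-section A).
Total input = 87.52 + 85.4 = 172.9 W.
Radiated: εσ·A_surf·T⁴ with A_surf = A = 0.2970 m².
T⁴ = 172.9/(0.53·5.67×10⁻⁸·0.2970) = 1.937×10¹⁰ K⁴.

T ≈ 373 K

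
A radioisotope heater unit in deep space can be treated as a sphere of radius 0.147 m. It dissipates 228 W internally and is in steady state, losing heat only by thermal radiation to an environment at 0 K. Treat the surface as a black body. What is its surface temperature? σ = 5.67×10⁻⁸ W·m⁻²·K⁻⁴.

Steady state: internal power = radiated power, P = εσA T⁴.
Radiating area A = 4πr² = 0.2715 m².
T⁴ = P/(εσA) = 228/(1.0·5.67×10⁻⁸·0.2715) = 1.481×10¹⁰ K⁴.
T = (1.481×10¹⁰)^(1/4).

T ≈ 349 K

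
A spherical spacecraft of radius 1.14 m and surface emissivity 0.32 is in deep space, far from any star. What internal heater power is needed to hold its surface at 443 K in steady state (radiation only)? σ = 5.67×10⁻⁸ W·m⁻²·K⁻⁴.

P ≈ 11400 W

P = εσ·4πr²·T⁴.
4πr² = 16.33 m²; T⁴ = 3.851×10¹⁰ K⁴.
P = 0.32·5.67×10⁻⁸·16.33·3.851×10¹⁰.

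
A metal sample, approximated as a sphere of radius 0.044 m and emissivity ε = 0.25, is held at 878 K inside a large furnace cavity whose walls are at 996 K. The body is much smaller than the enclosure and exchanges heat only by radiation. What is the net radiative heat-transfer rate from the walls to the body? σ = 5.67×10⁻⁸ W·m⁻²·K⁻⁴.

For a small grey body in a large enclosure: P_net = εσA(T_body⁴ − T_wall⁴).
A = 4πr² = 0.02433 m²; T_body⁴ − T_wall⁴ = 5.943×10¹¹ − 9.841×10¹¹ = -3.898×10¹¹ K⁴.
|P_net| = 0.25·5.67×10⁻⁸·0.02433·3.898×10¹¹.

P_net ≈ 134 W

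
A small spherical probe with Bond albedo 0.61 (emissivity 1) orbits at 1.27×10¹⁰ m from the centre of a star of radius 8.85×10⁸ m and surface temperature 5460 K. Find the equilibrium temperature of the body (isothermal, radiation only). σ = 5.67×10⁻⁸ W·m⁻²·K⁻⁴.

The star's surface emits σT_*⁴; at distance d the flux is S = σT_*⁴(R_*/d)².
S = 5.67×10⁻⁸·(5460)⁴·(8.85×10⁸/1.27×10¹⁰)² = 2.447×10⁵ W/m².
For an isothermal sphere T⁴ = (1−a)S/(4σ) = 4.208×10¹¹ K⁴.

T ≈ 805 K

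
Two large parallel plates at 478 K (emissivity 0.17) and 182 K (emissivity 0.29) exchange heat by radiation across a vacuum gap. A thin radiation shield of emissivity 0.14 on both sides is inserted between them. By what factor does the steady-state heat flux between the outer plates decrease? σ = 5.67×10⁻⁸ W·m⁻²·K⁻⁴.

Without shield: q₀ = σΔ(T⁴)/(1/ε₁+1/ε₂−1) with denominator 8.331.
With shield the two gaps are in series; the resistances add: (1/ε₁+1/ε_s−1)+(1/ε_s+1/ε₂−1) = 12.03+9.591 = 21.62.
Heat-flux ratio q₀/q = 21.62/8.331.

factor ≈ 2.59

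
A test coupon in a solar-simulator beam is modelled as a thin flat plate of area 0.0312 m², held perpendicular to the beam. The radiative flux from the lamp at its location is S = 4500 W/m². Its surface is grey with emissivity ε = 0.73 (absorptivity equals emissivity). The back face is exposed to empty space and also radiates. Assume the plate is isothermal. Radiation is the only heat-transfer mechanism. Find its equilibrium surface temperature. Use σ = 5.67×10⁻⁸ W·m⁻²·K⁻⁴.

T ≈ 446 K

At equilibrium, absorbed power = emitted power.
Absorbing cross-section = A = 0.03120 m²; emitting surface = 2A = 0.06240 m² (ratio 2).
εS·A_cross = εσ·A_surf·T⁴  ⇒  T⁴ = S/(2σ)   (ε cancels).
T⁴ = 4500/(2·5.67×10⁻⁸) = 3.968×10¹⁰ K⁴.
T = (3.968×10¹⁰)^(1/4).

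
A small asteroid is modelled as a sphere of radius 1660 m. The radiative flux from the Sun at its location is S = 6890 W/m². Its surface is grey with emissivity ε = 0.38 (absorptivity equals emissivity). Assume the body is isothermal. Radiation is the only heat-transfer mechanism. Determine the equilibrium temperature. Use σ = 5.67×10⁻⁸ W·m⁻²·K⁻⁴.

T ≈ 417 K

At equilibrium, absorbed power = emitted power.
Absorbing cross-section = πr² = 8.657×10⁶ m²; emitting surface = 4πr² = 3.463×10⁷ m² (ratio 4).
εS·A_cross = εσ·A_surf·T⁴  ⇒  T⁴ = S/(4σ)   (ε cancels).
T⁴ = 6890/(4·5.67×10⁻⁸) = 3.038×10¹⁰ K⁴.
T = (3.038×10¹⁰)^(1/4).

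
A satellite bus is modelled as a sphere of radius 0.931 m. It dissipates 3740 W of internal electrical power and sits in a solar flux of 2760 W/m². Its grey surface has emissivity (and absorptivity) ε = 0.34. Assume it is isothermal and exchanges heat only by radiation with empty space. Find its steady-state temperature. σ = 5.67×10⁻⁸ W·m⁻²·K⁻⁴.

At steady state, absorbed solar power + internal power = radiated power.
Absorbed: α·S·A_cross = 0.34·2760·2.723 = 2555 W (cross-section πr²).
Total input = 2555 + 3740 = 6295 W.
Radiated: εσ·A_surf·T⁴ with A_surf = 4πr² = 10.89 m².
T⁴ = 6295/(0.34·5.67×10⁻⁸·10.89) = 2.998×10¹⁰ K⁴.

T ≈ 416 K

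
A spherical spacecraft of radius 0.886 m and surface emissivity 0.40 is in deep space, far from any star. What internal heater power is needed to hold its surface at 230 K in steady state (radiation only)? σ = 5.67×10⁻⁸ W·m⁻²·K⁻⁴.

P ≈ 626 W

P = εσ·4πr²·T⁴.
4πr² = 9.865 m²; T⁴ = 2.798×10⁹ K⁴.
P = 0.40·5.67×10⁻⁸·9.865·2.798×10⁹.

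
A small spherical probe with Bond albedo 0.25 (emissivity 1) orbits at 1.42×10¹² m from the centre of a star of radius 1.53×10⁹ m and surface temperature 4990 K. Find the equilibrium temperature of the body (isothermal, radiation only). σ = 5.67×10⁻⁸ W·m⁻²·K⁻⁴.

T ≈ 108 K

The star's surface emits σT_*⁴; at distance d the flux is S = σT_*⁴(R_*/d)².
S = 5.67×10⁻⁸·(4990)⁴·(1.53×10⁹/1.42×10¹²)² = 40.81 W/m².
For an isothermal sphere T⁴ = (1−a)S/(4σ) = 1.350×10⁸ K⁴.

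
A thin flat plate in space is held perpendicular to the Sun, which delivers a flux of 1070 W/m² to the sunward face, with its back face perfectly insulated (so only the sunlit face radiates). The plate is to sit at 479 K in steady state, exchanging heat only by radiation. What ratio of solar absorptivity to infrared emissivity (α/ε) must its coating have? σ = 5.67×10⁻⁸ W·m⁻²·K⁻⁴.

α/ε ≈ 2.79

Balance: αS·A = εσ·1A·T⁴ ⇒ α/ε = σT⁴/S.
α/ε = 5.67×10⁻⁸·(479)⁴/1070 = 5.67×10⁻⁸·5.264×10¹⁰/1070.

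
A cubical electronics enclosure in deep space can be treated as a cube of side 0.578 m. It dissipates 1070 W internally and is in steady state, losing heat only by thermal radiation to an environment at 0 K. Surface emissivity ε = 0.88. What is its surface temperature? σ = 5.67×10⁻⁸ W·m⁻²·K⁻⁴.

Steady state: internal power = radiated power, P = εσA T⁴.
Radiating area A = 6L² = 2.005 m².
T⁴ = P/(εσA) = 1070/(0.88·5.67×10⁻⁸·2.005) = 1.070×10¹⁰ K⁴.
T = (1.070×10¹⁰)^(1/4).

T ≈ 322 K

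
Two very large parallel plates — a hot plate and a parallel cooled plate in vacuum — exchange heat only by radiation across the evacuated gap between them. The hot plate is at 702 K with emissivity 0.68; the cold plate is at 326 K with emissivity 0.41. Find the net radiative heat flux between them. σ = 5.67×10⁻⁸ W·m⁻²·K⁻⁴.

q ≈ 4510 W/m²

For two infinite grey parallel plates, q = σ(T₁⁴ − T₂⁴)/(1/ε₁ + 1/ε₂ − 1).
T₁⁴ − T₂⁴ = 2.429×10¹¹ − 1.129×10¹⁰ = 2.316×10¹¹ K⁴.
1/ε₁ + 1/ε₂ − 1 = 1.471 + 2.439 − 1 = 2.910.
q = 5.67×10⁻⁸ × 2.316×10¹¹ / 2.910.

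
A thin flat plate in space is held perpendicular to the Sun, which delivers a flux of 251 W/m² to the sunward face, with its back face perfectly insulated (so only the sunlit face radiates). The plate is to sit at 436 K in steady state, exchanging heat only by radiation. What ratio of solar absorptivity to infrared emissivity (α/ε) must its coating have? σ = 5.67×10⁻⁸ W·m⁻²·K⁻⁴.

α/ε ≈ 8.16

Balance: αS·A = εσ·1A·T⁴ ⇒ α/ε = σT⁴/S.
α/ε = 5.67×10⁻⁸·(436)⁴/251 = 5.67×10⁻⁸·3.614×10¹⁰/251.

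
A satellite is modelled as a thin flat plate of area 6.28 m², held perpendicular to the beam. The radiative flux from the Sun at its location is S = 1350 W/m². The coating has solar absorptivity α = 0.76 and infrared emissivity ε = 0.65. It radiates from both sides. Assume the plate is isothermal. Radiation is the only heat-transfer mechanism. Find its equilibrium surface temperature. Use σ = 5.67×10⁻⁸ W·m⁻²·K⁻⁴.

T ≈ 343 K

At equilibrium, absorbed power = emitted power.
Absorbing cross-section = A = 6.280 m²; emitting surface = 2A = 12.56 m² (ratio 2).
αS·A_cross = εσ·A_surf·T⁴  ⇒  T⁴ = αS/(ε·2σ).
T⁴ = 0.760·1350/(0.65·2·5.67×10⁻⁸) = 1.392×10¹⁰ K⁴.
T = (1.392×10¹⁰)^(1/4).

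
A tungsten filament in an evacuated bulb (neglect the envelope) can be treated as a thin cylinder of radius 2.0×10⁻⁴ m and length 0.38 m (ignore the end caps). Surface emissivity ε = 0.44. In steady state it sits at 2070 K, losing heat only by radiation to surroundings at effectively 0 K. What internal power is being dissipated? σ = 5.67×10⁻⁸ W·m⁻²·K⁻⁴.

P ≈ 219 W

Steady state: P = εσA T⁴.
A = 2πrL = 4.775×10⁻⁴ m²; T⁴ = (2070)⁴ = 1.836×10¹³ K⁴.
P = 0.44 × 5.67×10⁻⁸ × 4.775×10⁻⁴ × 1.836×10¹³.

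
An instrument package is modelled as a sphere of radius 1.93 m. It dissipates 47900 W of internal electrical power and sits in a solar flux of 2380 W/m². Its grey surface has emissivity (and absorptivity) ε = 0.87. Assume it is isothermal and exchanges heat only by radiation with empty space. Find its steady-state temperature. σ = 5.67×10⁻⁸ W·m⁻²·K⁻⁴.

At steady state, absorbed solar power + internal power = radiated power.
Absorbed: α·S·A_cross = 0.87·2380·11.70 = 24230 W (cross-section πr²).
Total input = 24230 + 47900 = 72130 W.
Radiated: εσ·A_surf·T⁴ with A_surf = 4πr² = 46.81 m².
T⁴ = 72130/(0.87·5.67×10⁻⁸·46.81) = 3.124×10¹⁰ K⁴.

T ≈ 420 K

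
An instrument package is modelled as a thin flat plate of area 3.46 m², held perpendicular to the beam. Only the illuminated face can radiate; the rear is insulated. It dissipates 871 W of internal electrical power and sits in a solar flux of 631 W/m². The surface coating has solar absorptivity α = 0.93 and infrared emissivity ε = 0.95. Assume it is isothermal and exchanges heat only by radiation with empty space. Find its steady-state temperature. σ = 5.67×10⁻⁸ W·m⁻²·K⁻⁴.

At steady state, absorbed solar power + internal power = radiated power.
Absorbed: α·S·A_cross = 0.93·631·3.460 = 2030 W (cross-section A).
Total input = 2030 + 871 = 2901 W.
Radiated: εσ·A_surf·T⁴ with A_surf = A = 3.460 m².
T⁴ = 2901/(0.95·5.67×10⁻⁸·3.460) = 1.557×10¹⁰ K⁴.

T ≈ 353 K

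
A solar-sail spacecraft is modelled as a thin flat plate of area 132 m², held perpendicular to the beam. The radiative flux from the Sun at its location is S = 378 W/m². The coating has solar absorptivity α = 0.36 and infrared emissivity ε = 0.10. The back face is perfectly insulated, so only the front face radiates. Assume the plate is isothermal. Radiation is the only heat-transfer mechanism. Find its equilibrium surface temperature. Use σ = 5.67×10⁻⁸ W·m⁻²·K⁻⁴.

T ≈ 394 K

At equilibrium, absorbed power = emitted power.
Absorbing cross-section = A = 132.0 m²; emitting surface = A = 132.0 m² (ratio 1).
αS·A_cross = εσ·A_surf·T⁴  ⇒  T⁴ = αS/(ε·1σ).
T⁴ = 0.360·378/(0.10·1·5.67×10⁻⁸) = 2.400×10¹⁰ K⁴.
T = (2.400×10¹⁰)^(1/4).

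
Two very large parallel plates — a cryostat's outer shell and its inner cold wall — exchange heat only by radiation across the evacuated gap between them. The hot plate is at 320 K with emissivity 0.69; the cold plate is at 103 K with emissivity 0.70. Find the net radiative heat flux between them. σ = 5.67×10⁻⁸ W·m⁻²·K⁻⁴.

q ≈ 313 W/m²

For two infinite grey parallel plates, q = σ(T₁⁴ − T₂⁴)/(1/ε₁ + 1/ε₂ − 1).
T₁⁴ − T₂⁴ = 1.049×10¹⁰ − 1.126×10⁸ = 1.037×10¹⁰ K⁴.
1/ε₁ + 1/ε₂ − 1 = 1.449 + 1.429 − 1 = 1.878.
q = 5.67×10⁻⁸ × 1.037×10¹⁰ / 1.878.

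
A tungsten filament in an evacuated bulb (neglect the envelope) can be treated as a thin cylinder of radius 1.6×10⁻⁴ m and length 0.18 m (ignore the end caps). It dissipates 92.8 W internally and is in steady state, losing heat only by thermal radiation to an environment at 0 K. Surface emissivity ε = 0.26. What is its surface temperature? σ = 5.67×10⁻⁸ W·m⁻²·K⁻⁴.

T ≈ 2430 K

Steady state: internal power = radiated power, P = εσA T⁴.
Radiating area A = 2πrL = 1.810×10⁻⁴ m².
T⁴ = P/(εσA) = 92.8/(0.26·5.67×10⁻⁸·1.810×10⁻⁴) = 3.479×10¹³ K⁴.
T = (3.479×10¹³)^(1/4).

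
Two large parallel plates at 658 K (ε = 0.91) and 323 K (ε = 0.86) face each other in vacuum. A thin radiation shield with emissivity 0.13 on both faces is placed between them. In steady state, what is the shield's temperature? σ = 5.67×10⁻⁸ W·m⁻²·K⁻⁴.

In steady state the net flux on the hot side equals that on the cold side.
σ(T₁⁴−T_s⁴)/D₁ = σ(T_s⁴−T₂⁴)/D₂, with D₁ = 1/ε₁+1/ε_s−1 = 7.791, D₂ = 1/ε_s+1/ε₂−1 = 7.855.
Solve for T_s⁴: T_s⁴ = (D₂·T₁⁴ + D₁·T₂⁴)/(D₁+D₂) = 9.953×10¹⁰ K⁴.

T_s ≈ 562 K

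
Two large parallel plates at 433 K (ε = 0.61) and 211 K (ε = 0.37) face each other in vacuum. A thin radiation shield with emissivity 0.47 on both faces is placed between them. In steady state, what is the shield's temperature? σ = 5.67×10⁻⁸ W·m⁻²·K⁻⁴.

T_s ≈ 382 K

In steady state the net flux on the hot side equals that on the cold side.
σ(T₁⁴−T_s⁴)/D₁ = σ(T_s⁴−T₂⁴)/D₂, with D₁ = 1/ε₁+1/ε_s−1 = 2.767, D₂ = 1/ε_s+1/ε₂−1 = 3.830.
Solve for T_s⁴: T_s⁴ = (D₂·T₁⁴ + D₁·T₂⁴)/(D₁+D₂) = 2.124×10¹⁰ K⁴.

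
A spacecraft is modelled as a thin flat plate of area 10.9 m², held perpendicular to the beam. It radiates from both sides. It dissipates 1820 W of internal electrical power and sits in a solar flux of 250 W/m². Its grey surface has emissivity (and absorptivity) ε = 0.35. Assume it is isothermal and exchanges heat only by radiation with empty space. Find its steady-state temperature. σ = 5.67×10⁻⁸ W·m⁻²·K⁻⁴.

T ≈ 283 K

At steady state, absorbed solar power + internal power = radiated power.
Absorbed: α·S·A_cross = 0.35·250·10.90 = 953.8 W (cross-section A).
Total input = 953.8 + 1820 = 2774 W.
Radiated: εσ·A_surf·T⁴ with A_surf = 2A = 21.80 m².
T⁴ = 2774/(0.35·5.67×10⁻⁸·21.80) = 6.412×10⁹ K⁴.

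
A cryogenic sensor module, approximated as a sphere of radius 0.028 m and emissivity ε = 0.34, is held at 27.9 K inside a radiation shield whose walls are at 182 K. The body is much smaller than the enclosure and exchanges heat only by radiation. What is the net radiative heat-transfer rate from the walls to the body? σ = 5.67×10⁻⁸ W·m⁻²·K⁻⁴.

P_net ≈ 0.208 W

For a small grey body in a large enclosure: P_net = εσA(T_body⁴ − T_wall⁴).
A = 4πr² = 0.009852 m²; T_body⁴ − T_wall⁴ = 6.059×10⁵ − 1.097×10⁹ = -1.097×10⁹ K⁴.
|P_net| = 0.34·5.67×10⁻⁸·0.009852·1.097×10⁹.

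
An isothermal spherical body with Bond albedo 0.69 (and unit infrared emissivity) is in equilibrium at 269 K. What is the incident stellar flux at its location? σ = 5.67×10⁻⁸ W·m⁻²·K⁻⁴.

(1−a)S·πr² = σ·4πr²·T⁴ ⇒ S = 4σT⁴/(1−a).
S = 4·5.67×10⁻⁸·5.236×10⁹/0.310.

S ≈ 3830 W/m²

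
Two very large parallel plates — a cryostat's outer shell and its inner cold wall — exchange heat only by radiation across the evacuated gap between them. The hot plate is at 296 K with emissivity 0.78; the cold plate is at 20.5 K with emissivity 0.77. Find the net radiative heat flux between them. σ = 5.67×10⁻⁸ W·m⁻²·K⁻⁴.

q ≈ 275 W/m²

For two infinite grey parallel plates, q = σ(T₁⁴ − T₂⁴)/(1/ε₁ + 1/ε₂ − 1).
T₁⁴ − T₂⁴ = 7.677×10⁹ − 1.766×10⁵ = 7.676×10⁹ K⁴.
1/ε₁ + 1/ε₂ − 1 = 1.282 + 1.299 − 1 = 1.581.
q = 5.67×10⁻⁸ × 7.676×10⁹ / 1.581.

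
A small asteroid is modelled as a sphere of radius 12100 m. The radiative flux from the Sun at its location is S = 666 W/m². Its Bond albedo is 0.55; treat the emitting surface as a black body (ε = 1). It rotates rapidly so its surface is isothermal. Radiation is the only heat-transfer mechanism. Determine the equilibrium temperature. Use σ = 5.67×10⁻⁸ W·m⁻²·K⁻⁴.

At equilibrium, absorbed power = emitted power.
Absorbing cross-section = πr² = 4.600×10⁸ m²; emitting surface = 4πr² = 1.840×10⁹ m² (ratio 4).
(1−a)S·A_cross = εσ·A_surf·T⁴  ⇒  T⁴ = (1−a)S/(4σ).
T⁴ = 0.450·666/(4·5.67×10⁻⁸) = 1.321×10⁹ K⁴.
T = (1.321×10⁹)^(1/4).

T ≈ 191 K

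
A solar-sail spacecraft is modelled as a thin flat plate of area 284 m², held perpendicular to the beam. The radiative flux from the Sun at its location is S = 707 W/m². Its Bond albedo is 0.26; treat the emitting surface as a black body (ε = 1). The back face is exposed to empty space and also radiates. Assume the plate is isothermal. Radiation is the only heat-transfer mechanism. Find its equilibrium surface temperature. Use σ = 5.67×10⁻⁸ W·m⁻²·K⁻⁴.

At equilibrium, absorbed power = emitted power.
Absorbing cross-section = A = 284.0 m²; emitting surface = 2A = 568.0 m² (ratio 2).
(1−a)S·A_cross = εσ·A_surf·T⁴  ⇒  T⁴ = (1−a)S/(2σ).
T⁴ = 0.740·707/(2·5.67×10⁻⁸) = 4.614×10⁹ K⁴.
T = (4.614×10⁹)^(1/4).

T ≈ 261 K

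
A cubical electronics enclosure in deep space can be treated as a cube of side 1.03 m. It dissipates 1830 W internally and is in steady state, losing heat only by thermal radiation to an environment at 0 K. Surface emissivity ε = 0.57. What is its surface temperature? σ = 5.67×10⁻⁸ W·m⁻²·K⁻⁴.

Steady state: internal power = radiated power, P = εσA T⁴.
Radiating area A = 6L² = 6.365 m².
T⁴ = P/(εσA) = 1830/(0.57·5.67×10⁻⁸·6.365) = 8.895×10⁹ K⁴.
T = (8.895×10⁹)^(1/4).

T ≈ 307 K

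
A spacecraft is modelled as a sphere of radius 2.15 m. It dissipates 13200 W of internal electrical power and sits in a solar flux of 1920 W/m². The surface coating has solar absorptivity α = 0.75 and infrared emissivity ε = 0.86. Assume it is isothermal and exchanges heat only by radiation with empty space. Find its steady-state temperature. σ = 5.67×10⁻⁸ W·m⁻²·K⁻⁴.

T ≈ 331 K

At steady state, absorbed solar power + internal power = radiated power.
Absorbed: α·S·A_cross = 0.75·1920·14.52 = 20910 W (cross-section πr²).
Total input = 20910 + 13200 = 34110 W.
Radiated: εσ·A_surf·T⁴ with A_surf = 4πr² = 58.09 m².
T⁴ = 34110/(0.86·5.67×10⁻⁸·58.09) = 1.204×10¹⁰ K⁴.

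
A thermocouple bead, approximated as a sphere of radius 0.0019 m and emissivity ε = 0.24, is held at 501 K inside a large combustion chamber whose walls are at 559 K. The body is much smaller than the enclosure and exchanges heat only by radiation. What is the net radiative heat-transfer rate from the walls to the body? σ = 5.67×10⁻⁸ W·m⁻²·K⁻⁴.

P_net ≈ 0.0214 W

For a small grey body in a large enclosure: P_net = εσA(T_body⁴ − T_wall⁴).
A = 4πr² = 4.536×10⁻⁵ m²; T_body⁴ − T_wall⁴ = 6.300×10¹⁰ − 9.764×10¹⁰ = -3.464×10¹⁰ K⁴.
|P_net| = 0.24·5.67×10⁻⁸·4.536×10⁻⁵·3.464×10¹⁰.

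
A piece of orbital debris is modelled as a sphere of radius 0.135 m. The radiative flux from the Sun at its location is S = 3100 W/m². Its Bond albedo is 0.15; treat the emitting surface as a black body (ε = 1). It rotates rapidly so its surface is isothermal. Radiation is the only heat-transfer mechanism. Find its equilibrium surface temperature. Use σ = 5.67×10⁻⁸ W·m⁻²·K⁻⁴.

At equilibrium, absorbed power = emitted power.
Absorbing cross-section = πr² = 0.05726 m²; emitting surface = 4πr² = 0.2290 m² (ratio 4).
(1−a)S·A_cross = εσ·A_surf·T⁴  ⇒  T⁴ = (1−a)S/(4σ).
T⁴ = 0.850·3100/(4·5.67×10⁻⁸) = 1.162×10¹⁰ K⁴.
T = (1.162×10¹⁰)^(1/4).

T ≈ 328 K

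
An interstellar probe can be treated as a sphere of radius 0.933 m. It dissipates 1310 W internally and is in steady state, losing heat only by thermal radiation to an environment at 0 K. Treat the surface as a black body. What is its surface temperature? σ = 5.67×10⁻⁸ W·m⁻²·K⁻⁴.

T ≈ 214 K

Steady state: internal power = radiated power, P = εσA T⁴.
Radiating area A = 4πr² = 10.94 m².
T⁴ = P/(εσA) = 1310/(1.0·5.67×10⁻⁸·10.94) = 2.112×10⁹ K⁴.
T = (2.112×10⁹)^(1/4).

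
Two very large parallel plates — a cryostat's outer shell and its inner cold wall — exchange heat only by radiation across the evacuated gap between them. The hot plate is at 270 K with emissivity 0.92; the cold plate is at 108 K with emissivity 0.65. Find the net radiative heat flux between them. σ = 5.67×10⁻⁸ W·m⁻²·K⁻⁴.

q ≈ 181 W/m²

For two infinite grey parallel plates, q = σ(T₁⁴ − T₂⁴)/(1/ε₁ + 1/ε₂ − 1).
T₁⁴ − T₂⁴ = 5.314×10⁹ − 1.360×10⁸ = 5.178×10⁹ K⁴.
1/ε₁ + 1/ε₂ − 1 = 1.087 + 1.538 − 1 = 1.625.
q = 5.67×10⁻⁸ × 5.178×10⁹ / 1.625.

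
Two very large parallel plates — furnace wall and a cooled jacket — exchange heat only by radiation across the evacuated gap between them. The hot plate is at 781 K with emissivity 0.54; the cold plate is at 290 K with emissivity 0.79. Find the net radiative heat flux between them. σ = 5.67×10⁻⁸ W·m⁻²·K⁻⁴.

For two infinite grey parallel plates, q = σ(T₁⁴ − T₂⁴)/(1/ε₁ + 1/ε₂ − 1).
T₁⁴ − T₂⁴ = 3.721×10¹¹ − 7.073×10⁹ = 3.650×10¹¹ K⁴.
1/ε₁ + 1/ε₂ − 1 = 1.852 + 1.266 − 1 = 2.118.
q = 5.67×10⁻⁸ × 3.650×10¹¹ / 2.118.

q ≈ 9770 W/m²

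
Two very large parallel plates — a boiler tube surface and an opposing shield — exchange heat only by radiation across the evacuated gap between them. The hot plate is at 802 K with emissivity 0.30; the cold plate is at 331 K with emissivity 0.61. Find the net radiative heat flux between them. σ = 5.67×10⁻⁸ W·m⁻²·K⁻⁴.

For two infinite grey parallel plates, q = σ(T₁⁴ − T₂⁴)/(1/ε₁ + 1/ε₂ − 1).
T₁⁴ − T₂⁴ = 4.137×10¹¹ − 1.200×10¹⁰ = 4.017×10¹¹ K⁴.
1/ε₁ + 1/ε₂ − 1 = 3.333 + 1.639 − 1 = 3.973.
q = 5.67×10⁻⁸ × 4.017×10¹¹ / 3.973.

q ≈ 5730 W/m²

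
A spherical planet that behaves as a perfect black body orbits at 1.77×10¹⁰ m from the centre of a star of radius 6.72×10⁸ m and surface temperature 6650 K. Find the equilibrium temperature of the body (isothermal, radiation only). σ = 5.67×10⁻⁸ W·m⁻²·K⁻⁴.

T ≈ 916 K

The star's surface emits σT_*⁴; at distance d the flux is S = σT_*⁴(R_*/d)².
S = 5.67×10⁻⁸·(6650)⁴·(6.72×10⁸/1.77×10¹⁰)² = 1.598×10⁵ W/m².
For an isothermal sphere T⁴ = (1−a)S/(4σ) = 7.047×10¹¹ K⁴.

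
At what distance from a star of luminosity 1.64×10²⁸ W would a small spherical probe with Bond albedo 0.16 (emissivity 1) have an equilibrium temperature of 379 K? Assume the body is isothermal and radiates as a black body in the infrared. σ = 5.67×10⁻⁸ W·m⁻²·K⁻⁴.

For an isothermal black-emitting sphere, (1−a)S·πr² = σ·4πr²·T⁴ ⇒ S = 4σT⁴/(1−a).
S = 4·5.67×10⁻⁸·(379)⁴/0.840 = 5571 W/m².
Flux falls as S = L/(4πd²), so d = √(L/(4πS)) = √(1.64×10²⁸/(4π·5571)).

d ≈ 4.84×10¹¹ m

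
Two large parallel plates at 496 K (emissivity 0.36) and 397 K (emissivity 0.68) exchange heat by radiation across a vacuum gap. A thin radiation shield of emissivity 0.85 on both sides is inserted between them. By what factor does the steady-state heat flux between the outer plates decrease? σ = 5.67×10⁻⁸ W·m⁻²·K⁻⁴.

Without shield: q₀ = σΔ(T⁴)/(1/ε₁+1/ε₂−1) with denominator 3.248.
With shield the two gaps are in series; the resistances add: (1/ε₁+1/ε_s−1)+(1/ε_s+1/ε₂−1) = 2.954+1.647 = 4.601.
Heat-flux ratio q₀/q = 4.601/3.248.

factor ≈ 1.42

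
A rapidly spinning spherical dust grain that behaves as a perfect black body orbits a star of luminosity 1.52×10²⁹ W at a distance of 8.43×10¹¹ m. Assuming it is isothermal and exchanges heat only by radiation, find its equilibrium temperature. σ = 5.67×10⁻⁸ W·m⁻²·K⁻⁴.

First find the stellar flux at distance d: S = L/(4πd²) = 1.52×10²⁹/(4π·(8.43×10¹¹)²) = 17020 W/m².
For an isothermal sphere, absorbed (1−a)S·πr² = emitted σ·4πr²·T⁴, so T⁴ = (1−a)S/(4σ).
T⁴ = 1.00·17020/(4·5.67×10⁻⁸) = 7.505×10¹⁰ K⁴.

T ≈ 523 K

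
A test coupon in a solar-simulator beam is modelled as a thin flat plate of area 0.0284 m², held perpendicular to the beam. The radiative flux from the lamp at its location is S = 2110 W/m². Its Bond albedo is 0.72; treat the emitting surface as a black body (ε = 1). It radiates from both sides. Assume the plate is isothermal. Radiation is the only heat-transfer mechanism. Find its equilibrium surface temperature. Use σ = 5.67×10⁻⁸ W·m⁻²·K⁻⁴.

At equilibrium, absorbed power = emitted power.
Absorbing cross-section = A = 0.02840 m²; emitting surface = 2A = 0.05680 m² (ratio 2).
(1−a)S·A_cross = εσ·A_surf·T⁴  ⇒  T⁴ = (1−a)S/(2σ).
T⁴ = 0.280·2110/(2·5.67×10⁻⁸) = 5.210×10⁹ K⁴.
T = (5.210×10⁹)^(1/4).

T ≈ 269 K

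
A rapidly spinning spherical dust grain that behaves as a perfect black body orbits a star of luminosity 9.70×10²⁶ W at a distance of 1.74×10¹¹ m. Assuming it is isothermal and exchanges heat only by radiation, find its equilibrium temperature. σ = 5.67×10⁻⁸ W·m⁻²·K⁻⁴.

First find the stellar flux at distance d: S = L/(4πd²) = 9.70×10²⁶/(4π·(1.74×10¹¹)²) = 2550 W/m².
For an isothermal sphere, absorbed (1−a)S·πr² = emitted σ·4πr²·T⁴, so T⁴ = (1−a)S/(4σ).
T⁴ = 1.00·2550/(4·5.67×10⁻⁸) = 1.124×10¹⁰ K⁴.

T ≈ 326 K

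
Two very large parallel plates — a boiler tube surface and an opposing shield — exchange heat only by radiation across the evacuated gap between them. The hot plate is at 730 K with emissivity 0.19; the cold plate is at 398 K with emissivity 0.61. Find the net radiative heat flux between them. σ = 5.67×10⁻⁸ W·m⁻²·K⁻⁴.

For two infinite grey parallel plates, q = σ(T₁⁴ − T₂⁴)/(1/ε₁ + 1/ε₂ − 1).
T₁⁴ − T₂⁴ = 2.840×10¹¹ − 2.509×10¹⁰ = 2.589×10¹¹ K⁴.
1/ε₁ + 1/ε₂ − 1 = 5.263 + 1.639 − 1 = 5.903.
q = 5.67×10⁻⁸ × 2.589×10¹¹ / 5.903.

q ≈ 2490 W/m²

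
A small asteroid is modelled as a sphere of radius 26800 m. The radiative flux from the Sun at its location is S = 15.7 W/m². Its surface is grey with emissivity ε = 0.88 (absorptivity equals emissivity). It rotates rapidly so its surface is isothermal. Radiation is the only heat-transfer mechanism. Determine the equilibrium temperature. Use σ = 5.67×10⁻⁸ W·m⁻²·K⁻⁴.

At equilibrium, absorbed power = emitted power.
Absorbing cross-section = πr² = 2.256×10⁹ m²; emitting surface = 4πr² = 9.026×10⁹ m² (ratio 4).
εS·A_cross = εσ·A_surf·T⁴  ⇒  T⁴ = S/(4σ)   (ε cancels).
T⁴ = 15.7/(4·5.67×10⁻⁸) = 6.922×10⁷ K⁴.
T = (6.922×10⁷)^(1/4).

T ≈ 91.2 K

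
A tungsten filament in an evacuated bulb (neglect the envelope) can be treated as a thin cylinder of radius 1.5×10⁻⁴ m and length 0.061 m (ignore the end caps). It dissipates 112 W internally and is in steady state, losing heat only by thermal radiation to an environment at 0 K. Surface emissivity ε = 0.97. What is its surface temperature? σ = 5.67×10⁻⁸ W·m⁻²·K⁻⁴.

T ≈ 2440 K

Steady state: internal power = radiated power, P = εσA T⁴.
Radiating area A = 2πrL = 5.749×10⁻⁵ m².
T⁴ = P/(εσA) = 112/(0.97·5.67×10⁻⁸·5.749×10⁻⁵) = 3.542×10¹³ K⁴.
T = (3.542×10¹³)^(1/4).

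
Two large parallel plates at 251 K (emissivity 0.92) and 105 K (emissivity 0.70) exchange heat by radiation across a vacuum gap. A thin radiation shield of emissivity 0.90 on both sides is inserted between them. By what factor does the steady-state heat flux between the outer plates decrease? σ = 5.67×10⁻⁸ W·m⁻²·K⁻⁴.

Without shield: q₀ = σΔ(T⁴)/(1/ε₁+1/ε₂−1) with denominator 1.516.
With shield the two gaps are in series; the resistances add: (1/ε₁+1/ε_s−1)+(1/ε_s+1/ε₂−1) = 1.198+1.540 = 2.738.
Heat-flux ratio q₀/q = 2.738/1.516.

factor ≈ 1.81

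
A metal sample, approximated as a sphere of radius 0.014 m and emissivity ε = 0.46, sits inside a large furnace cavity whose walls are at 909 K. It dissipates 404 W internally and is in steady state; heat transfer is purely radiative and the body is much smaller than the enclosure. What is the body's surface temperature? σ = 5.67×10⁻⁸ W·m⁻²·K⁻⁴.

T ≈ 1620 K

For a small grey body in a large enclosure, net radiated power = εσA(T⁴ − T_w⁴).
Steady state: P = εσA(T⁴ − T_w⁴) with A = 4πr² = 0.002463 m².
T⁴ = P/(εσA) + T_w⁴ = 404/(0.46·5.67×10⁻⁸·0.002463) + (909)⁴
    = 6.289×10¹² + 6.827×10¹¹ = 6.972×10¹² K⁴.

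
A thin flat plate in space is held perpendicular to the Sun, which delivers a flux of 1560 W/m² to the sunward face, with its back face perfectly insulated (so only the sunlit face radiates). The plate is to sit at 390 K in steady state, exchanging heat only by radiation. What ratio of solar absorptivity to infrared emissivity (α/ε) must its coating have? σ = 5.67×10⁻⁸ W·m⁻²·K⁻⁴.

α/ε ≈ 0.841

Balance: αS·A = εσ·1A·T⁴ ⇒ α/ε = σT⁴/S.
α/ε = 5.67×10⁻⁸·(390)⁴/1560 = 5.67×10⁻⁸·2.313×10¹⁰/1560.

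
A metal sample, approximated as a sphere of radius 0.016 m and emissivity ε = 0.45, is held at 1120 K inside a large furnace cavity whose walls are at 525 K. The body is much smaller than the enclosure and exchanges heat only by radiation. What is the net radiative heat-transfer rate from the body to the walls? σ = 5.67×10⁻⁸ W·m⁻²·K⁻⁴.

For a small grey body in a large enclosure: P_net = εσA(T_body⁴ − T_wall⁴).
A = 4πr² = 0.003217 m²; T_body⁴ − T_wall⁴ = 1.574×10¹² − 7.597×10¹⁰ = 1.498×10¹² K⁴.
|P_net| = 0.45·5.67×10⁻⁸·0.003217·1.498×10¹².

P_net ≈ 123 W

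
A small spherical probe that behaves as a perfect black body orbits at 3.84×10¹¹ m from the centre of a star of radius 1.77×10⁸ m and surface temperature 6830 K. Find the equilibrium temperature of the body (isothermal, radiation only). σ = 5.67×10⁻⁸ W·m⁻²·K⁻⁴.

T ≈ 104 K

The star's surface emits σT_*⁴; at distance d the flux is S = σT_*⁴(R_*/d)².
S = 5.67×10⁻⁸·(6830)⁴·(1.77×10⁸/3.84×10¹¹)² = 26.22 W/m².
For an isothermal sphere T⁴ = (1−a)S/(4σ) = 1.156×10⁸ K⁴.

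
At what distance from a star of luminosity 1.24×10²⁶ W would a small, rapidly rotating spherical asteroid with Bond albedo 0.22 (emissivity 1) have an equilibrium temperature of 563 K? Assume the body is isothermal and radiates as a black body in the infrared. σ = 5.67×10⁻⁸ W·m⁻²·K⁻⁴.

d ≈ 1.84×10¹⁰ m

For an isothermal black-emitting sphere, (1−a)S·πr² = σ·4πr²·T⁴ ⇒ S = 4σT⁴/(1−a).
S = 4·5.67×10⁻⁸·(563)⁴/0.780 = 29210 W/m².
Flux falls as S = L/(4πd²), so d = √(L/(4πS)) = √(1.24×10²⁶/(4π·29210)).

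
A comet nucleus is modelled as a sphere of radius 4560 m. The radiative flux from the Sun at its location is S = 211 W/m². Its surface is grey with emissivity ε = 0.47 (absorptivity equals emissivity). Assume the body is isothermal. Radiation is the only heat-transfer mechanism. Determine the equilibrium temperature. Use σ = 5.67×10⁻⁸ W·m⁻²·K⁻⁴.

At equilibrium, absorbed power = emitted power.
Absorbing cross-section = πr² = 6.533×10⁷ m²; emitting surface = 4πr² = 2.613×10⁸ m² (ratio 4).
εS·A_cross = εσ·A_surf·T⁴  ⇒  T⁴ = S/(4σ)   (ε cancels).
T⁴ = 211/(4·5.67×10⁻⁸) = 9.303×10⁸ K⁴.
T = (9.303×10⁸)^(1/4).

T ≈ 175 K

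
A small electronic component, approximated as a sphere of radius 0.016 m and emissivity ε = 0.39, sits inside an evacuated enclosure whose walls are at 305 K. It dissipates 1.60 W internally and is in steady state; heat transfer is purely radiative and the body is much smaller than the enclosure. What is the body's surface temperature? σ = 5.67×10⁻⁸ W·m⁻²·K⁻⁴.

For a small grey body in a large enclosure, net radiated power = εσA(T⁴ − T_w⁴).
Steady state: P = εσA(T⁴ − T_w⁴) with A = 4πr² = 0.003217 m².
T⁴ = P/(εσA) + T_w⁴ = 1.60/(0.39·5.67×10⁻⁸·0.003217) + (305)⁴
    = 2.249×10¹⁰ + 8.654×10⁹ = 3.115×10¹⁰ K⁴.

T ≈ 420 K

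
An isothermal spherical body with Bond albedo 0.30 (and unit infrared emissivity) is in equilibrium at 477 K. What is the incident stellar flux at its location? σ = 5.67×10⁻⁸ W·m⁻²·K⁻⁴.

S ≈ 16800 W/m²

(1−a)S·πr² = σ·4πr²·T⁴ ⇒ S = 4σT⁴/(1−a).
S = 4·5.67×10⁻⁸·5.177×10¹⁰/0.700.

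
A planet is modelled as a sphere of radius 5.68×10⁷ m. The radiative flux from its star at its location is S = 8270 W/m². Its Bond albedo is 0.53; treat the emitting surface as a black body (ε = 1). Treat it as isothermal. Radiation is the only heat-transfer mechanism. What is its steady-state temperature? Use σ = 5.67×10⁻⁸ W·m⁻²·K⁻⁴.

T ≈ 362 K

At equilibrium, absorbed power = emitted power.
Absorbing cross-section = πr² = 1.014×10¹⁶ m²; emitting surface = 4πr² = 4.054×10¹⁶ m² (ratio 4).
(1−a)S·A_cross = εσ·A_surf·T⁴  ⇒  T⁴ = (1−a)S/(4σ).
T⁴ = 0.470·8270/(4·5.67×10⁻⁸) = 1.714×10¹⁰ K⁴.
T = (1.714×10¹⁰)^(1/4).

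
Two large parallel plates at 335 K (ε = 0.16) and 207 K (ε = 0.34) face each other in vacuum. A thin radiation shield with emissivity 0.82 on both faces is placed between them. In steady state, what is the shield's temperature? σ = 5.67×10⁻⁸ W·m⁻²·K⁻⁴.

T_s ≈ 271 K

In steady state the net flux on the hot side equals that on the cold side.
σ(T₁⁴−T_s⁴)/D₁ = σ(T_s⁴−T₂⁴)/D₂, with D₁ = 1/ε₁+1/ε_s−1 = 6.470, D₂ = 1/ε_s+1/ε₂−1 = 3.161.
Solve for T_s⁴: T_s⁴ = (D₂·T₁⁴ + D₁·T₂⁴)/(D₁+D₂) = 5.367×10⁹ K⁴.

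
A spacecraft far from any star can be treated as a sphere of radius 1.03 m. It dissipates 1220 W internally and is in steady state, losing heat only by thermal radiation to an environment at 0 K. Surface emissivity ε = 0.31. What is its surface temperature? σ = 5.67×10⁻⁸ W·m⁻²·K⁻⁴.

Steady state: internal power = radiated power, P = εσA T⁴.
Radiating area A = 4πr² = 13.33 m².
T⁴ = P/(εσA) = 1220/(0.31·5.67×10⁻⁸·13.33) = 5.206×10⁹ K⁴.
T = (5.206×10⁹)^(1/4).

T ≈ 269 K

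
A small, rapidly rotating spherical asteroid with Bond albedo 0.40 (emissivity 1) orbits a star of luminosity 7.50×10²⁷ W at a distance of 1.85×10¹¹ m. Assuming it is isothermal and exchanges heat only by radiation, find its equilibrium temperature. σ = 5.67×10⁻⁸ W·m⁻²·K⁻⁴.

T ≈ 463 K

First find the stellar flux at distance d: S = L/(4πd²) = 7.50×10²⁷/(4π·(1.85×10¹¹)²) = 17440 W/m².
For an isothermal sphere, absorbed (1−a)S·πr² = emitted σ·4πr²·T⁴, so T⁴ = (1−a)S/(4σ).
T⁴ = 0.600·17440/(4·5.67×10⁻⁸) = 4.613×10¹⁰ K⁴.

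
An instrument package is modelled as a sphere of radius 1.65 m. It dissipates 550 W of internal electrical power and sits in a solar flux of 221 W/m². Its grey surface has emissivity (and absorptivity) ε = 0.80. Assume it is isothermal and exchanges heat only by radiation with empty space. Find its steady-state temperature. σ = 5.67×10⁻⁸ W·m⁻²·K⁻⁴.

At steady state, absorbed solar power + internal power = radiated power.
Absorbed: α·S·A_cross = 0.80·221·8.553 = 1512 W (cross-section πr²).
Total input = 1512 + 550 = 2062 W.
Radiated: εσ·A_surf·T⁴ with A_surf = 4πr² = 34.21 m².
T⁴ = 2062/(0.80·5.67×10⁻⁸·34.21) = 1.329×10⁹ K⁴.

T ≈ 191 K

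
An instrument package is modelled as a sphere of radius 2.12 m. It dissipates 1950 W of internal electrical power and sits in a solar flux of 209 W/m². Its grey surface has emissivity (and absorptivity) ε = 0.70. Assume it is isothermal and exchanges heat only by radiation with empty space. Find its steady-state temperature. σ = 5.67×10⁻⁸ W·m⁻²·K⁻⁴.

T ≈ 206 K

At steady state, absorbed solar power + internal power = radiated power.
Absorbed: α·S·A_cross = 0.70·209·14.12 = 2066 W (cross-section πr²).
Total input = 2066 + 1950 = 4016 W.
Radiated: εσ·A_surf·T⁴ with A_surf = 4πr² = 56.48 m².
T⁴ = 4016/(0.70·5.67×10⁻⁸·56.48) = 1.791×10⁹ K⁴.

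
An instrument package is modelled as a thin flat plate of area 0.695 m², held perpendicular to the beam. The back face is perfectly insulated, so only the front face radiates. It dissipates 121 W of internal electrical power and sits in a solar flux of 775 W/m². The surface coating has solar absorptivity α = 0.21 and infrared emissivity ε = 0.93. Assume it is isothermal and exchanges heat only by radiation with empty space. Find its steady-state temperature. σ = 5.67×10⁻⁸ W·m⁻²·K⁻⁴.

At steady state, absorbed solar power + internal power = radiated power.
Absorbed: α·S·A_cross = 0.21·775·0.6950 = 113.1 W (cross-section A).
Total input = 113.1 + 121 = 234.1 W.
Radiated: εσ·A_surf·T⁴ with A_surf = A = 0.6950 m².
T⁴ = 234.1/(0.93·5.67×10⁻⁸·0.6950) = 6.388×10⁹ K⁴.

T ≈ 283 K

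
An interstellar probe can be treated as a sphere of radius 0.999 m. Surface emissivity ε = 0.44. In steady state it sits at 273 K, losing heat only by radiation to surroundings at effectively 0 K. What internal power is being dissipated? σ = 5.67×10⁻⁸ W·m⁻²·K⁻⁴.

Steady state: P = εσA T⁴.
A = 4πr² = 12.54 m²; T⁴ = (273)⁴ = 5.555×10⁹ K⁴.
P = 0.44 × 5.67×10⁻⁸ × 12.54 × 5.555×10⁹.

P ≈ 1740 W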